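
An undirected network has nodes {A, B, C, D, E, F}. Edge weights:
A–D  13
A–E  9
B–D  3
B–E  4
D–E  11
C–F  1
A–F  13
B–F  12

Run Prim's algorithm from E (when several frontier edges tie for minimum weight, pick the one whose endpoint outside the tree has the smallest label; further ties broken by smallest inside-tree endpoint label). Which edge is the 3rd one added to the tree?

A-E

Grow the tree from E using Prim:
Step 1: cheapest edge leaving the tree is B–E (4); add B.
Step 2: cheapest edge leaving the tree is B–D (3); add D.
Step 3: cheapest edge leaving the tree is A–E (9); add A.
Step 4: cheapest edge leaving the tree is B–F (12); add F.
Step 5: cheapest edge leaving the tree is C–F (1); add C.
The 3rd edge added is A–E.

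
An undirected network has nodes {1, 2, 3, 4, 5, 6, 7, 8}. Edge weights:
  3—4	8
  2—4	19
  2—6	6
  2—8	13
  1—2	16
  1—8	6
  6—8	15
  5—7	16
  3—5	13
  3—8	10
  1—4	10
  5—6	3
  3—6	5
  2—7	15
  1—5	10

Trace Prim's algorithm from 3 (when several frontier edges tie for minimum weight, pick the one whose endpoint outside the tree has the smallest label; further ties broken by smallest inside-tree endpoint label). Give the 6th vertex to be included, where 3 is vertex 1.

1

Prim's algorithm from 3:
Step 1: cheapest edge leaving the tree is 3—6 (5); add 6.
Step 2: cheapest edge leaving the tree is 5—6 (3); add 5.
Step 3: cheapest edge leaving the tree is 2—6 (6); add 2.
Step 4: cheapest edge leaving the tree is 3—4 (8); add 4.
Step 5: cheapest edge leaving the tree is 1—4 (10); add 1.
Step 6: cheapest edge leaving the tree is 1—8 (6); add 8.
Step 7: cheapest edge leaving the tree is 2—7 (15); add 7.
Vertex order: 3, 6, 5, 2, 4, 1, 8, 7. The 6th vertex is 1.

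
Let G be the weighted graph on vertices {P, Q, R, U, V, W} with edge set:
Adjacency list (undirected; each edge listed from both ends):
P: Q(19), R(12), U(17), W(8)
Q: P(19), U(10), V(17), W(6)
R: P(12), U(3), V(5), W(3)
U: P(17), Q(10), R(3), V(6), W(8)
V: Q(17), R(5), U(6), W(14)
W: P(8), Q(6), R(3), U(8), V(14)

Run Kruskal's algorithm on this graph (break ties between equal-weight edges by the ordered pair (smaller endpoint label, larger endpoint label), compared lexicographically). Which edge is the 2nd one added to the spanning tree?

R-W

Kruskal's algorithm — process edges by increasing weight (ties by edge label):
R—U (3): add. Components now {V} {R,U} {Q} {W} {P}
R—W (3): add. Components now {V} {R,U,W} {Q} {P}
R—V (5): add. Components now {R,U,V,W} {Q} {P}
Q—W (6): add. Components now {Q,R,U,V,W} {P}
U—V (6): skip — V and U already connected.
P—W (8): add. Components now {P,Q,R,U,V,W}
The 2nd edge added is R—W.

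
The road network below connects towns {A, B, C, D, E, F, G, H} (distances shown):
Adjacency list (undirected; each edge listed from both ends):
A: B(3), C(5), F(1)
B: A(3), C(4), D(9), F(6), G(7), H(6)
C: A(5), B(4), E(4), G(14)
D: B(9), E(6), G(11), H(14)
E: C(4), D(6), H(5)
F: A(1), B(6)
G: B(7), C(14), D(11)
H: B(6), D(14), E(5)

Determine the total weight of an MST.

30

Kruskal's algorithm — process edges by increasing weight (ties by edge label):
A-F (1): add — endpoints in different components.
A-B (3): add — endpoints in different components.
B-C (4): add — endpoints in different components.
C-E (4): add — endpoints in different components.
A-C (5): skip — A and C already connected.
E-H (5): add — endpoints in different components.
B-F (6): skip — B and F already connected.
B-H (6): skip — B and H already connected.
D-E (6): add — endpoints in different components.
B-G (7): add — endpoints in different components.
MST edges: A-F, A-B, B-C, C-E, E-H, D-E, B-G; total weight 1+3+4+4+5+6+7 = 30.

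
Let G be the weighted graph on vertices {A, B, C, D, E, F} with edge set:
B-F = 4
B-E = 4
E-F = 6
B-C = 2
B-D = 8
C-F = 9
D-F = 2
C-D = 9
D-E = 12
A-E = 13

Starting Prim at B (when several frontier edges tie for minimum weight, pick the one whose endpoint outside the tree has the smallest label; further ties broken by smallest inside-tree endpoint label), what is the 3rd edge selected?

Grow the tree from B using Prim:
Step 1: frontier [B-C 2, B-E 4, B-F 4, B-D 8] → take B-C (2); add C.
Step 2: frontier [B-E 4, B-F 4, B-D 8, C-D 9, C-F 9] → take B-E (4); add E.
Step 3: frontier [B-F 4, B-D 8, C-D 9, C-F 9, E-F 6, D-E 12, A-E 13] → take B-F (4); add F.
Step 4: frontier [B-D 8, C-D 9, D-E 12, A-E 13, D-F 2] → take D-F (2); add D.
Step 5: frontier [A-E 13] → take A-E (13); add A.
The 3rd edge added is B-F.

B-F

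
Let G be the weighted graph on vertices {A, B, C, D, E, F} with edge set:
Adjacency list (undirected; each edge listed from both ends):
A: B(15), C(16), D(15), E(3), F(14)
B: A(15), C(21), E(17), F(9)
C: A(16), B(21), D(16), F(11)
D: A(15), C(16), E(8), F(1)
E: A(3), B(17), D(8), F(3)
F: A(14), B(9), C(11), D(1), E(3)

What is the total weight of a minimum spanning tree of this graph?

27

Prim's algorithm from F:
Step 1: cheapest edge leaving the tree is D–F (1); add D.
Step 2: cheapest edge leaving the tree is E–F (3); add E.
Step 3: cheapest edge leaving the tree is A–E (3); add A.
Step 4: cheapest edge leaving the tree is B–F (9); add B.
Step 5: cheapest edge leaving the tree is C–F (11); add C.
MST edges: D–F, E–F, A–E, B–F, C–F; total weight 1+3+3+9+11 = 27.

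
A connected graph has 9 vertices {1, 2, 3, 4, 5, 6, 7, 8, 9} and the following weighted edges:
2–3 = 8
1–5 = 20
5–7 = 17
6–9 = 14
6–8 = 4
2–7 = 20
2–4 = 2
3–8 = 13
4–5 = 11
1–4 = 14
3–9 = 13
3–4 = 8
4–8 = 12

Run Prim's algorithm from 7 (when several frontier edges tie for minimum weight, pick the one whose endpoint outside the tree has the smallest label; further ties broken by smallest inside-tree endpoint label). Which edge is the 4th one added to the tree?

Prim's algorithm from 7:
Step 1: frontier [5–7 17, 2–7 20] → take 5–7 (17); add 5.
Step 2: frontier [4–5 11, 1–5 20, 2–7 20] → take 4–5 (11); add 4.
Step 3: frontier [2–4 2, 3–4 8, 4–8 12, 1–4 14, 1–5 20, 2–7 20] → take 2–4 (2); add 2.
Step 4: frontier [2–3 8, 3–4 8, 4–8 12, 1–4 14, 1–5 20] → take 2–3 (8); add 3.
Step 5: frontier [3–8 13, 3–9 13, 4–8 12, 1–4 14, 1–5 20] → take 4–8 (12); add 8.
Step 6: frontier [3–9 13, 1–4 14, 1–5 20, 6–8 4] → take 6–8 (4); add 6.
Step 7: frontier [3–9 13, 1–4 14, 1–5 20, 6–9 14] → take 3–9 (13); add 9.
Step 8: frontier [1–4 14, 1–5 20] → take 1–4 (14); add 1.
The 4th edge added is 2–3.

2-3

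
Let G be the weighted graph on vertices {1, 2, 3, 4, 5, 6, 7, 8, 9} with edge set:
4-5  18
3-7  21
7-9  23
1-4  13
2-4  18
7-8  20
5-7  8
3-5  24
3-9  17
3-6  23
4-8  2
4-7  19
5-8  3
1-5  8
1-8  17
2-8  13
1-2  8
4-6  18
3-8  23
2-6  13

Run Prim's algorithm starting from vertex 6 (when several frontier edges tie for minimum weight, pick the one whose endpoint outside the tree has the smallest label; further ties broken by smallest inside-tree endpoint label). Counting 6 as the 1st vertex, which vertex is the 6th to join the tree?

Grow the tree from 6 using Prim:
Step 1: cheapest edge leaving the tree is 2-6 (13); add 2.
Step 2: cheapest edge leaving the tree is 1-2 (8); add 1.
Step 3: cheapest edge leaving the tree is 1-5 (8); add 5.
Step 4: cheapest edge leaving the tree is 5-8 (3); add 8.
Step 5: cheapest edge leaving the tree is 4-8 (2); add 4.
Step 6: cheapest edge leaving the tree is 5-7 (8); add 7.
Step 7: cheapest edge leaving the tree is 3-7 (21); add 3.
Step 8: cheapest edge leaving the tree is 3-9 (17); add 9.
Vertex order: 6, 2, 1, 5, 8, 4, 7, 3, 9. The 6th vertex is 4.

4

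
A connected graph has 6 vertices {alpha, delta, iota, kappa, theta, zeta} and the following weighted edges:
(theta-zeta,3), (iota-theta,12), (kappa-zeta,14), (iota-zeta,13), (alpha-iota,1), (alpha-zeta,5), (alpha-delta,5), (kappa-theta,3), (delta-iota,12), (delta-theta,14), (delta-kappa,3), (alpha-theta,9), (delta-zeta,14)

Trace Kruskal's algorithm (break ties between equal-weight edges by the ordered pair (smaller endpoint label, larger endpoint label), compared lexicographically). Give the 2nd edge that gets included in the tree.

delta-kappa

Kruskal: consider edges lightest-first.
alpha-iota (1): add. Components now {theta} {alpha,iota} {delta} {kappa} {zeta}
delta-kappa (3): add. Components now {theta} {alpha,iota} {delta,kappa} {zeta}
kappa-theta (3): add. Components now {delta,kappa,theta} {alpha,iota} {zeta}
theta-zeta (3): add. Components now {delta,kappa,theta,zeta} {alpha,iota}
alpha-delta (5): add. Components now {alpha,delta,iota,kappa,theta,zeta}
The 2nd edge added is delta-kappa.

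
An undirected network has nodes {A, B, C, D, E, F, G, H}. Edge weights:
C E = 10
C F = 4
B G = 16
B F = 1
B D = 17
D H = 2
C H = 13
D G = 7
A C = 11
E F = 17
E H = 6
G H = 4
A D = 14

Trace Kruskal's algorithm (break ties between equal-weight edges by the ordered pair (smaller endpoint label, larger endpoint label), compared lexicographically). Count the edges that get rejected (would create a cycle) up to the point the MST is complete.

1

Sort edges by weight, then run Kruskal:
B F (1): add — endpoints in different components.
D H (2): add — endpoints in different components.
C F (4): add — endpoints in different components.
G H (4): add — endpoints in different components.
E H (6): add — endpoints in different components.
D G (7): skip — D and G already connected.
C E (10): add — endpoints in different components.
A C (11): add — endpoints in different components.
Edges rejected before the tree was complete: 1.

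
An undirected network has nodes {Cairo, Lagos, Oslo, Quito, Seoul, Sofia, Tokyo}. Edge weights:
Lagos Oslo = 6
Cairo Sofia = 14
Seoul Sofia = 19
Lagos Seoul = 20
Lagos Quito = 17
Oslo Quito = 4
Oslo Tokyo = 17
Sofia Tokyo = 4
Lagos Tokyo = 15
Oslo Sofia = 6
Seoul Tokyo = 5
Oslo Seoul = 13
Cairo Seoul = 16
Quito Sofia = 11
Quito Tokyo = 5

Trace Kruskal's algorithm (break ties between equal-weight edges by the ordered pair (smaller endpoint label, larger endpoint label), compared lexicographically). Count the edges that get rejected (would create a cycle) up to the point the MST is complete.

Kruskal: consider edges lightest-first.
Oslo Quito (4): add. Components now {Cairo} {Sofia} {Oslo,Quito} {Tokyo} {Seoul} {Lagos}
Sofia Tokyo (4): add. Components now {Cairo} {Sofia,Tokyo} {Oslo,Quito} {Seoul} {Lagos}
Quito Tokyo (5): add. Components now {Cairo} {Oslo,Quito,Sofia,Tokyo} {Seoul} {Lagos}
Seoul Tokyo (5): add. Components now {Cairo} {Oslo,Quito,Seoul,Sofia,Tokyo} {Lagos}
Lagos Oslo (6): add. Components now {Cairo} {Lagos,Oslo,Quito,Seoul,Sofia,Tokyo}
Oslo Sofia (6): skip — Sofia and Oslo already connected.
Quito Sofia (11): skip — Sofia and Quito already connected.
Oslo Seoul (13): skip — Oslo and Seoul already connected.
Cairo Sofia (14): add. Components now {Cairo,Lagos,Oslo,Quito,Seoul,Sofia,Tokyo}
Edges rejected before the tree was complete: 3.

3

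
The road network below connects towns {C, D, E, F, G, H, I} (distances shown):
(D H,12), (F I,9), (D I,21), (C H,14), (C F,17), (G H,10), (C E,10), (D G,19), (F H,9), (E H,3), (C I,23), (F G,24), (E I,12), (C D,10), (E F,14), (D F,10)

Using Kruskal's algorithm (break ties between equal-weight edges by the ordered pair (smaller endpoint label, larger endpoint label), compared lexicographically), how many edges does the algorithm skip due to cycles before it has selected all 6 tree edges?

Kruskal's algorithm — process edges by increasing weight (ties by edge label):
E H (3): add — endpoints in different components.
F H (9): add — endpoints in different components.
F I (9): add — endpoints in different components.
C D (10): add — endpoints in different components.
C E (10): add — endpoints in different components.
D F (10): skip — D and F already connected.
G H (10): add — endpoints in different components.
Edges rejected before the tree was complete: 1.

1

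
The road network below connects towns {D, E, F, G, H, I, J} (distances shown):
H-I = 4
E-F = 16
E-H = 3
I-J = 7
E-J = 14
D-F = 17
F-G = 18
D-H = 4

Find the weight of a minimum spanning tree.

Grow the tree from G using Prim:
Step 1: frontier [F-G 18] → take F-G (18); add F.
Step 2: frontier [E-F 16, D-F 17] → take E-F (16); add E.
Step 3: frontier [E-H 3, E-J 14, D-F 17] → take E-H (3); add H.
Step 4: frontier [E-J 14, D-F 17, D-H 4, H-I 4] → take D-H (4); add D.
Step 5: frontier [E-J 14, H-I 4] → take H-I (4); add I.
Step 6: frontier [E-J 14, I-J 7] → take I-J (7); add J.
MST edges: F-G, E-F, E-H, D-H, H-I, I-J; total weight 18+16+3+4+4+7 = 52.

52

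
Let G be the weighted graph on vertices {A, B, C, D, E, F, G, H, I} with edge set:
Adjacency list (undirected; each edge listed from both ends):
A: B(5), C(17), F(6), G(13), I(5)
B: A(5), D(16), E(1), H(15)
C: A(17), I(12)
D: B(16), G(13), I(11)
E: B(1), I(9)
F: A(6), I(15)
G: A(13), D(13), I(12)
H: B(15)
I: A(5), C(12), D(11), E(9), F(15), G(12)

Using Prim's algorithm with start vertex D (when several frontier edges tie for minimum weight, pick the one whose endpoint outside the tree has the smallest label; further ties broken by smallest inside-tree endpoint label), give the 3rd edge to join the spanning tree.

Prim, starting at D.
Step 1: cheapest edge leaving the tree is D–I (11); add I.
Step 2: cheapest edge leaving the tree is A–I (5); add A.
Step 3: cheapest edge leaving the tree is A–B (5); add B.
Step 4: cheapest edge leaving the tree is B–E (1); add E.
Step 5: cheapest edge leaving the tree is A–F (6); add F.
Step 6: cheapest edge leaving the tree is C–I (12); add C.
Step 7: cheapest edge leaving the tree is G–I (12); add G.
Step 8: cheapest edge leaving the tree is B–H (15); add H.
The 3rd edge added is A–B.

A-B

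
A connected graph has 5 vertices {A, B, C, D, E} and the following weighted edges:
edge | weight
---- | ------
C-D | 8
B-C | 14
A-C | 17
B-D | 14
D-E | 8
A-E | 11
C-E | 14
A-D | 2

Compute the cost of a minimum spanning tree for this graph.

32

Kruskal: consider edges lightest-first.
A-D (2): add — endpoints in different components.
C-D (8): add — endpoints in different components.
D-E (8): add — endpoints in different components.
A-E (11): skip — A and E already connected.
B-C (14): add — endpoints in different components.
MST edges: A-D, C-D, D-E, B-C; total weight 2+8+8+14 = 32.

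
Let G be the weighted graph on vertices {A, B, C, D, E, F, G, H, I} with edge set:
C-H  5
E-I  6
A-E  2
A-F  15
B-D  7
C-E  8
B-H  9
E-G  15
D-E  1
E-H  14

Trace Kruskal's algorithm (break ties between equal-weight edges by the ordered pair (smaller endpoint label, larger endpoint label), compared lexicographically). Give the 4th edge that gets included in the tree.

Sort edges by weight, then run Kruskal:
D-E (1): add — endpoints in different components.
A-E (2): add — endpoints in different components.
C-H (5): add — endpoints in different components.
E-I (6): add — endpoints in different components.
B-D (7): add — endpoints in different components.
C-E (8): add — endpoints in different components.
B-H (9): skip — B and H already connected.
E-H (14): skip — E and H already connected.
A-F (15): add — endpoints in different components.
E-G (15): add — endpoints in different components.
The 4th edge added is E-I.

E-I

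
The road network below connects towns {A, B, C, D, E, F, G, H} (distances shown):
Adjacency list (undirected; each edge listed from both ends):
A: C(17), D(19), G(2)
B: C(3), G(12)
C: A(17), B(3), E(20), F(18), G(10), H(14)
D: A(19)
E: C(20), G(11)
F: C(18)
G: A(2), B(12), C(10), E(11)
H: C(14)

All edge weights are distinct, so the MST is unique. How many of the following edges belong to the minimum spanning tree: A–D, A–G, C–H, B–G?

3

Sort edges by weight, then run Kruskal:
A–G (2): add — endpoints in different components.
B–C (3): add — endpoints in different components.
C–G (10): add — endpoints in different components.
E–G (11): add — endpoints in different components.
B–G (12): skip — B and G already connected.
C–H (14): add — endpoints in different components.
A–C (17): skip — A and C already connected.
C–F (18): add — endpoints in different components.
A–D (19): add — endpoints in different components.
MST edge set: {A–G, B–C, C–G, E–G, C–H, C–F, A–D}.
Of the listed edges, {A–D, A–G, C–H} are in the MST → 3.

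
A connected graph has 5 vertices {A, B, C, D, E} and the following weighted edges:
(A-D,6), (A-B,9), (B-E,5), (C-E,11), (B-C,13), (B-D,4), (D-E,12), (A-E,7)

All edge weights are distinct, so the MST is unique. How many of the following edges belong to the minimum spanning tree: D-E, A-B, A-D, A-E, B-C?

1

Sort edges by weight, then run Kruskal:
B-D (4): add — endpoints in different components.
B-E (5): add — endpoints in different components.
A-D (6): add — endpoints in different components.
A-E (7): skip — A and E already connected.
A-B (9): skip — A and B already connected.
C-E (11): add — endpoints in different components.
MST edge set: {B-D, B-E, A-D, C-E}.
Of the listed edges, {A-D} are in the MST → 1.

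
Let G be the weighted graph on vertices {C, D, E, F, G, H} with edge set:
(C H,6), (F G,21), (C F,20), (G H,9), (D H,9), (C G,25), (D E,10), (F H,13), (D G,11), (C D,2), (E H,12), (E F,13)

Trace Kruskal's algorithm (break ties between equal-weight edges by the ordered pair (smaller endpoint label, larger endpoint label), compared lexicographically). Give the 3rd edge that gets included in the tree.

G-H

Sort edges by weight, then run Kruskal:
C D (2): add. Components now {C,D} {E} {F} {G} {H}
C H (6): add. Components now {C,D,H} {E} {F} {G}
D H (9): skip — D and H already connected.
G H (9): add. Components now {C,D,G,H} {E} {F}
D E (10): add. Components now {C,D,E,G,H} {F}
D G (11): skip — D and G already connected.
E H (12): skip — E and H already connected.
E F (13): add. Components now {C,D,E,F,G,H}
The 3rd edge added is G H.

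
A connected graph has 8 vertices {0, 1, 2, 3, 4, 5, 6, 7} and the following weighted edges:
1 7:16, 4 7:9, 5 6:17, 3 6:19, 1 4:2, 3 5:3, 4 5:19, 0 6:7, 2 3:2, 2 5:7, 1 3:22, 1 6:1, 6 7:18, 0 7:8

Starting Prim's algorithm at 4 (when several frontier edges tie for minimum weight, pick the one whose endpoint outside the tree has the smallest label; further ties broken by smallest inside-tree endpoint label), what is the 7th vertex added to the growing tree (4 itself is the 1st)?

Prim's algorithm from 4:
Step 1: cheapest edge leaving the tree is 1 4 (2); add 1.
Step 2: cheapest edge leaving the tree is 1 6 (1); add 6.
Step 3: cheapest edge leaving the tree is 0 6 (7); add 0.
Step 4: cheapest edge leaving the tree is 0 7 (8); add 7.
Step 5: cheapest edge leaving the tree is 5 6 (17); add 5.
Step 6: cheapest edge leaving the tree is 3 5 (3); add 3.
Step 7: cheapest edge leaving the tree is 2 3 (2); add 2.
Vertex order: 4, 1, 6, 0, 7, 5, 3, 2. The 7th vertex is 3.

3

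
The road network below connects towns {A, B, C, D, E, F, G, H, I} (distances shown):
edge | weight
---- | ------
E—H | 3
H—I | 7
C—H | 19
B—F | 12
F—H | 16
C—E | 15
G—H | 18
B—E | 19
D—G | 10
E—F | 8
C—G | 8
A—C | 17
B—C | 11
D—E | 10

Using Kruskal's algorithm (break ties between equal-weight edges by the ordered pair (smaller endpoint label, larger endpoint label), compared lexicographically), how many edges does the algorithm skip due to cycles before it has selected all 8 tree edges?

3

Kruskal: consider edges lightest-first.
E—H (3): add — endpoints in different components.
H—I (7): add — endpoints in different components.
C—G (8): add — endpoints in different components.
E—F (8): add — endpoints in different components.
D—E (10): add — endpoints in different components.
D—G (10): add — endpoints in different components.
B—C (11): add — endpoints in different components.
B—F (12): skip — B and F already connected.
C—E (15): skip — C and E already connected.
F—H (16): skip — F and H already connected.
A—C (17): add — endpoints in different components.
Edges rejected before the tree was complete: 3.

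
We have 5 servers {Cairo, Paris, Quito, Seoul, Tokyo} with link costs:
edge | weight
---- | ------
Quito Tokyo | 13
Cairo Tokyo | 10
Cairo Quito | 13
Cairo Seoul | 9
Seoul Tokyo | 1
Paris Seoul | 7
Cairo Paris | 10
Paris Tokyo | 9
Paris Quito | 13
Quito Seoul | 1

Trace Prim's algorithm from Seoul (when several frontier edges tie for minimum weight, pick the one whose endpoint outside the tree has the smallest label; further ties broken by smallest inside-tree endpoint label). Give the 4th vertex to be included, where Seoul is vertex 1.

Paris

Prim's algorithm from Seoul:
Step 1: frontier [Quito Seoul 1, Seoul Tokyo 1, Paris Seoul 7, Cairo Seoul 9] → take Quito Seoul (1); add Quito.
Step 2: frontier [Cairo Quito 13, Paris Quito 13, Quito Tokyo 13, Seoul Tokyo 1, Paris Seoul 7, Cairo Seoul 9] → take Seoul Tokyo (1); add Tokyo.
Step 3: frontier [Cairo Quito 13, Paris Quito 13, Paris Seoul 7, Cairo Seoul 9, Paris Tokyo 9, Cairo Tokyo 10] → take Paris Seoul (7); add Paris.
Step 4: frontier [Cairo Paris 10, Cairo Quito 13, Cairo Seoul 9, Cairo Tokyo 10] → take Cairo Seoul (9); add Cairo.
Vertex order: Seoul, Quito, Tokyo, Paris, Cairo. The 4th vertex is Paris.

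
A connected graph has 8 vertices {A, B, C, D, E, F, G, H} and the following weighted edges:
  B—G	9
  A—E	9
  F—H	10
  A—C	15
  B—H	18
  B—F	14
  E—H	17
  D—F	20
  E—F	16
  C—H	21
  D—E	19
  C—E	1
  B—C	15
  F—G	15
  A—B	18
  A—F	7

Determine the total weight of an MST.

69

Grow the tree from E using Prim:
Step 1: cheapest edge leaving the tree is C—E (1); add C.
Step 2: cheapest edge leaving the tree is A—E (9); add A.
Step 3: cheapest edge leaving the tree is A—F (7); add F.
Step 4: cheapest edge leaving the tree is F—H (10); add H.
Step 5: cheapest edge leaving the tree is B—F (14); add B.
Step 6: cheapest edge leaving the tree is B—G (9); add G.
Step 7: cheapest edge leaving the tree is D—E (19); add D.
MST edges: C—E, A—E, A—F, F—H, B—F, B—G, D—E; total weight 1+9+7+10+14+9+19 = 69.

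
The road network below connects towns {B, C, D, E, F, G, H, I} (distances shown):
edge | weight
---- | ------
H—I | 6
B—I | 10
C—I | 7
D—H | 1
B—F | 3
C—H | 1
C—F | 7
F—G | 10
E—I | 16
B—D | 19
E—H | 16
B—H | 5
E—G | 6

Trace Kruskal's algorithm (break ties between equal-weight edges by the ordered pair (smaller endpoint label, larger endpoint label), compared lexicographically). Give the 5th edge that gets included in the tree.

Sort edges by weight, then run Kruskal:
C—H (1): add — endpoints in different components.
D—H (1): add — endpoints in different components.
B—F (3): add — endpoints in different components.
B—H (5): add — endpoints in different components.
E—G (6): add — endpoints in different components.
H—I (6): add — endpoints in different components.
C—F (7): skip — C and F already connected.
C—I (7): skip — C and I already connected.
B—I (10): skip — B and I already connected.
F—G (10): add — endpoints in different components.
The 5th edge added is E—G.

E-G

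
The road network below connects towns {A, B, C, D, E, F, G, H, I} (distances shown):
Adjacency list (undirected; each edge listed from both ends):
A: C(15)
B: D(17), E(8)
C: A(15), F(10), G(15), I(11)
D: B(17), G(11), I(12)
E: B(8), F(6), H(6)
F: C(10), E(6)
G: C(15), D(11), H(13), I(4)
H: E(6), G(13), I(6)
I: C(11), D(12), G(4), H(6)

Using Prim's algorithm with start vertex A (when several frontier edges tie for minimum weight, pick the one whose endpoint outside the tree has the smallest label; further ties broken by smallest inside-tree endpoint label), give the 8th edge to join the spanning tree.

Prim, starting at A.
Step 1: cheapest edge leaving the tree is A—C (15); add C.
Step 2: cheapest edge leaving the tree is C—F (10); add F.
Step 3: cheapest edge leaving the tree is E—F (6); add E.
Step 4: cheapest edge leaving the tree is E—H (6); add H.
Step 5: cheapest edge leaving the tree is H—I (6); add I.
Step 6: cheapest edge leaving the tree is G—I (4); add G.
Step 7: cheapest edge leaving the tree is B—E (8); add B.
Step 8: cheapest edge leaving the tree is D—G (11); add D.
The 8th edge added is D—G.

D-G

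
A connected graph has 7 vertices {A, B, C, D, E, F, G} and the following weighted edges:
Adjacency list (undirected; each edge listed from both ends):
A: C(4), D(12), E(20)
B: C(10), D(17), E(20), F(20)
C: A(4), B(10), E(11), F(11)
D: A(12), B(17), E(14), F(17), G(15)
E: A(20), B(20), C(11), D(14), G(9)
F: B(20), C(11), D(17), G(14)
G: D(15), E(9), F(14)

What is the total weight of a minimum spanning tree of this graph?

57

Kruskal's algorithm — process edges by increasing weight (ties by edge label):
A-C (4): add — endpoints in different components.
E-G (9): add — endpoints in different components.
B-C (10): add — endpoints in different components.
C-E (11): add — endpoints in different components.
C-F (11): add — endpoints in different components.
A-D (12): add — endpoints in different components.
MST edges: A-C, E-G, B-C, C-E, C-F, A-D; total weight 4+9+10+11+11+12 = 57.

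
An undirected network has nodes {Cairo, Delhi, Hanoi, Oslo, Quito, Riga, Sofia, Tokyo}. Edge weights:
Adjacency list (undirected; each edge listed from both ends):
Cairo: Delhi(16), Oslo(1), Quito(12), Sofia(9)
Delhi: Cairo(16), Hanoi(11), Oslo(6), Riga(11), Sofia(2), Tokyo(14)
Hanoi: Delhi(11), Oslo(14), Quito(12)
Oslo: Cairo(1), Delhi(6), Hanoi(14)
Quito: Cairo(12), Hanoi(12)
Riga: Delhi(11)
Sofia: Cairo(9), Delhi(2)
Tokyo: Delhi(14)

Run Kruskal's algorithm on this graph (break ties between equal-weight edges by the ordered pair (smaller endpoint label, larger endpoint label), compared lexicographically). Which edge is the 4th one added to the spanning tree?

Kruskal: consider edges lightest-first.
Cairo-Oslo (1): add — endpoints in different components.
Delhi-Sofia (2): add — endpoints in different components.
Delhi-Oslo (6): add — endpoints in different components.
Cairo-Sofia (9): skip — Sofia and Cairo already connected.
Delhi-Hanoi (11): add — endpoints in different components.
Delhi-Riga (11): add — endpoints in different components.
Cairo-Quito (12): add — endpoints in different components.
Hanoi-Quito (12): skip — Hanoi and Quito already connected.
Delhi-Tokyo (14): add — endpoints in different components.
The 4th edge added is Delhi-Hanoi.

Delhi-Hanoi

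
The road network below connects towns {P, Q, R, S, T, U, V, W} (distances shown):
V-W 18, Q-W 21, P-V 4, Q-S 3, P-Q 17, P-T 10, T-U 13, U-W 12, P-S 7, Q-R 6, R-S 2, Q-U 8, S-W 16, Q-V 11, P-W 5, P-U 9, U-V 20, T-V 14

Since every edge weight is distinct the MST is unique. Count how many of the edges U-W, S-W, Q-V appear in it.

0

Kruskal's algorithm — process edges by increasing weight (ties by edge label):
R-S (2): add — endpoints in different components.
Q-S (3): add — endpoints in different components.
P-V (4): add — endpoints in different components.
P-W (5): add — endpoints in different components.
Q-R (6): skip — R and Q already connected.
P-S (7): add — endpoints in different components.
Q-U (8): add — endpoints in different components.
P-U (9): skip — U and P already connected.
P-T (10): add — endpoints in different components.
MST edge set: {R-S, Q-S, P-V, P-W, P-S, Q-U, P-T}.
Of the listed edges, {} are in the MST → 0.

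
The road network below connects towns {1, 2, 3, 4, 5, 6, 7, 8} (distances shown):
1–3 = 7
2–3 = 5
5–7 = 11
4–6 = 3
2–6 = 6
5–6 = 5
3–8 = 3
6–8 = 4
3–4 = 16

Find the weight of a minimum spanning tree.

38

Prim's algorithm from 7:
Step 1: cheapest edge leaving the tree is 5–7 (11); add 5.
Step 2: cheapest edge leaving the tree is 5–6 (5); add 6.
Step 3: cheapest edge leaving the tree is 4–6 (3); add 4.
Step 4: cheapest edge leaving the tree is 6–8 (4); add 8.
Step 5: cheapest edge leaving the tree is 3–8 (3); add 3.
Step 6: cheapest edge leaving the tree is 2–3 (5); add 2.
Step 7: cheapest edge leaving the tree is 1–3 (7); add 1.
MST edges: 5–7, 5–6, 4–6, 6–8, 3–8, 2–3, 1–3; total weight 11+5+3+4+3+5+7 = 38.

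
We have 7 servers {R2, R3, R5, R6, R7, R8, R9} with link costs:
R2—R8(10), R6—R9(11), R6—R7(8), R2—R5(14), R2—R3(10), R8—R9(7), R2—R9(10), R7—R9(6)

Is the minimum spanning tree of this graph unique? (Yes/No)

No

Kruskal: consider edges lightest-first.
R7—R9 (6): add. Components now {R8} {R7,R9} {R5} {R2} {R3} {R6}
R8—R9 (7): add. Components now {R7,R8,R9} {R5} {R2} {R3} {R6}
R6—R7 (8): add. Components now {R6,R7,R8,R9} {R5} {R2} {R3}
R2—R3 (10): add. Components now {R6,R7,R8,R9} {R5} {R2,R3}
R2—R8 (10): add. Components now {R2,R3,R6,R7,R8,R9} {R5}
R2—R9 (10): skip — R9 and R2 already connected.
R6—R9 (11): skip — R9 and R6 already connected.
R2—R5 (14): add. Components now {R2,R3,R5,R6,R7,R8,R9}
Non-tree edge R2—R9 has weight 10, equal to the heaviest edge on its tree cycle — swapping gives another MST of the same weight. Not unique.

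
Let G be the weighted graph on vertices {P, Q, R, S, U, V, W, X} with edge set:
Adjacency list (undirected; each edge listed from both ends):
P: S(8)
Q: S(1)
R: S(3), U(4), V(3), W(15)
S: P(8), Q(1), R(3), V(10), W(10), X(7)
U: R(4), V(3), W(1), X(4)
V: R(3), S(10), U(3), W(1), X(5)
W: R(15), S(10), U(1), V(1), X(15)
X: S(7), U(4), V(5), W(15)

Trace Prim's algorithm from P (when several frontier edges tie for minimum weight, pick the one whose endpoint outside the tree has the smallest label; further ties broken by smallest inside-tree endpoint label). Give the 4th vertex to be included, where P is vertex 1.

Prim, starting at P.
Step 1: cheapest edge leaving the tree is P—S (8); add S.
Step 2: cheapest edge leaving the tree is Q—S (1); add Q.
Step 3: cheapest edge leaving the tree is R—S (3); add R.
Step 4: cheapest edge leaving the tree is R—V (3); add V.
Step 5: cheapest edge leaving the tree is V—W (1); add W.
Step 6: cheapest edge leaving the tree is U—W (1); add U.
Step 7: cheapest edge leaving the tree is U—X (4); add X.
Vertex order: P, S, Q, R, V, W, U, X. The 4th vertex is R.

R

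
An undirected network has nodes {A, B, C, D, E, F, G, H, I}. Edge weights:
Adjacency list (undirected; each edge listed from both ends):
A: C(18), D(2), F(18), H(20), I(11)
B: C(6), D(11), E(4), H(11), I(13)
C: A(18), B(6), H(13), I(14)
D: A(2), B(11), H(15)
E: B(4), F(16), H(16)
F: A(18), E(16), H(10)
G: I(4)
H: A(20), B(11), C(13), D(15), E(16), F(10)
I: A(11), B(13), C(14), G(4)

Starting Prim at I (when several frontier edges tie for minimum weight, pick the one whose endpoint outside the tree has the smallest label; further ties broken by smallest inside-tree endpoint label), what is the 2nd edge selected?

Grow the tree from I using Prim:
Step 1: cheapest edge leaving the tree is G–I (4); add G.
Step 2: cheapest edge leaving the tree is A–I (11); add A.
Step 3: cheapest edge leaving the tree is A–D (2); add D.
Step 4: cheapest edge leaving the tree is B–D (11); add B.
Step 5: cheapest edge leaving the tree is B–E (4); add E.
Step 6: cheapest edge leaving the tree is B–C (6); add C.
Step 7: cheapest edge leaving the tree is B–H (11); add H.
Step 8: cheapest edge leaving the tree is F–H (10); add F.
The 2nd edge added is A–I.

A-I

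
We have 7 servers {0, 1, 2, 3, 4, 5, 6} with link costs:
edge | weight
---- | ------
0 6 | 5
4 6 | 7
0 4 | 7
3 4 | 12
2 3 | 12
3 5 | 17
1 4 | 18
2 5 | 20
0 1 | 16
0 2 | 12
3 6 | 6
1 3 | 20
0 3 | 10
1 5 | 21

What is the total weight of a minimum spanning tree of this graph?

Sort edges by weight, then run Kruskal:
0 6 (5): add. Components now {0,6} {1} {2} {3} {4} {5}
3 6 (6): add. Components now {0,3,6} {1} {2} {4} {5}
0 4 (7): add. Components now {0,3,4,6} {1} {2} {5}
4 6 (7): skip — 4 and 6 already connected.
0 3 (10): skip — 0 and 3 already connected.
0 2 (12): add. Components now {0,2,3,4,6} {1} {5}
2 3 (12): skip — 2 and 3 already connected.
3 4 (12): skip — 3 and 4 already connected.
0 1 (16): add. Components now {0,1,2,3,4,6} {5}
3 5 (17): add. Components now {0,1,2,3,4,5,6}
MST edges: 0 6, 3 6, 0 4, 0 2, 0 1, 3 5; total weight 5+6+7+12+16+17 = 63.

63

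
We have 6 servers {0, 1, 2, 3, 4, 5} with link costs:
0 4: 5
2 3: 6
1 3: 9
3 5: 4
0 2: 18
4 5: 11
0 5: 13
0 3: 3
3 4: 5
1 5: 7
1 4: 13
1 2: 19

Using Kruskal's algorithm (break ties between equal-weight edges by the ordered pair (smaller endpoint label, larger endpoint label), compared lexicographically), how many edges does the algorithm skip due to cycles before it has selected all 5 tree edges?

Kruskal's algorithm — process edges by increasing weight (ties by edge label):
0 3 (3): add. Components now {0,3} {1} {2} {4} {5}
3 5 (4): add. Components now {0,3,5} {1} {2} {4}
0 4 (5): add. Components now {0,3,4,5} {1} {2}
3 4 (5): skip — 3 and 4 already connected.
2 3 (6): add. Components now {0,2,3,4,5} {1}
1 5 (7): add. Components now {0,1,2,3,4,5}
Edges rejected before the tree was complete: 1.

1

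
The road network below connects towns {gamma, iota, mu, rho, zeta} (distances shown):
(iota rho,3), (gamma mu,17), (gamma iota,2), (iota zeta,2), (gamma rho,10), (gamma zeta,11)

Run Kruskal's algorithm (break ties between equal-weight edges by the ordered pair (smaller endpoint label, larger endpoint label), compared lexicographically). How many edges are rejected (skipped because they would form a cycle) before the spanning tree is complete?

Sort edges by weight, then run Kruskal:
gamma iota (2): add. Components now {gamma,iota} {zeta} {rho} {mu}
iota zeta (2): add. Components now {gamma,iota,zeta} {rho} {mu}
iota rho (3): add. Components now {gamma,iota,rho,zeta} {mu}
gamma rho (10): skip — gamma and rho already connected.
gamma zeta (11): skip — gamma and zeta already connected.
gamma mu (17): add. Components now {gamma,iota,mu,rho,zeta}
Edges rejected before the tree was complete: 2.

2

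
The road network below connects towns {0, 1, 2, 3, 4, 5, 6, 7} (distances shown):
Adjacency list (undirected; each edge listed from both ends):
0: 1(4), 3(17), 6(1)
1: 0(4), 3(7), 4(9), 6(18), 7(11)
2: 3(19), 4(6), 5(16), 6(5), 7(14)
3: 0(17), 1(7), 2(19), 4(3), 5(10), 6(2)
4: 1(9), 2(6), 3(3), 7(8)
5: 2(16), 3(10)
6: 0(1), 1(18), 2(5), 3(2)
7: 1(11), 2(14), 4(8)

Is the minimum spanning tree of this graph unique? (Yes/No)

Sort edges by weight, then run Kruskal:
0–6 (1): add — endpoints in different components.
3–6 (2): add — endpoints in different components.
3–4 (3): add — endpoints in different components.
0–1 (4): add — endpoints in different components.
2–6 (5): add — endpoints in different components.
2–4 (6): skip — 2 and 4 already connected.
1–3 (7): skip — 1 and 3 already connected.
4–7 (8): add — endpoints in different components.
1–4 (9): skip — 1 and 4 already connected.
3–5 (10): add — endpoints in different components.
Every non-tree edge has weight strictly greater than the heaviest edge on the tree path between its endpoints, so the MST is unique.

Yes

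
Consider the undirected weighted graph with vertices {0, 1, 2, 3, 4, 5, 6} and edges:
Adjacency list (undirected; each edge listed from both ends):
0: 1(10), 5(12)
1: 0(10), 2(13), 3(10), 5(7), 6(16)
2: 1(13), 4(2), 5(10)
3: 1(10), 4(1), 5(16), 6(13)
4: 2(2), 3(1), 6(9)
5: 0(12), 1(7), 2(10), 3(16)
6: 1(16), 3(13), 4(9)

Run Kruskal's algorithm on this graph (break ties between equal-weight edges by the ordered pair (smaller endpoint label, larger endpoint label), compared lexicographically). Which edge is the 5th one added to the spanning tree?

Kruskal's algorithm — process edges by increasing weight (ties by edge label):
3 4 (1): add. Components now {0} {1} {2} {3,4} {5} {6}
2 4 (2): add. Components now {0} {1} {2,3,4} {5} {6}
1 5 (7): add. Components now {0} {1,5} {2,3,4} {6}
4 6 (9): add. Components now {0} {1,5} {2,3,4,6}
0 1 (10): add. Components now {0,1,5} {2,3,4,6}
1 3 (10): add. Components now {0,1,2,3,4,5,6}
The 5th edge added is 0 1.

0-1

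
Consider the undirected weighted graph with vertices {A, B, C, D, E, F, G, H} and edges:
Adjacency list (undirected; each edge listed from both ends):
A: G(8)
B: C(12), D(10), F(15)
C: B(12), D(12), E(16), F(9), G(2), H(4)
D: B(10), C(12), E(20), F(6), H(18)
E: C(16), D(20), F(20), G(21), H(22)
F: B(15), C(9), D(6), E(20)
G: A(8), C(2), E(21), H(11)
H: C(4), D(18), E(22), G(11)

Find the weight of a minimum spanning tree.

55

Prim, starting at E.
Step 1: cheapest edge leaving the tree is C—E (16); add C.
Step 2: cheapest edge leaving the tree is C—G (2); add G.
Step 3: cheapest edge leaving the tree is C—H (4); add H.
Step 4: cheapest edge leaving the tree is A—G (8); add A.
Step 5: cheapest edge leaving the tree is C—F (9); add F.
Step 6: cheapest edge leaving the tree is D—F (6); add D.
Step 7: cheapest edge leaving the tree is B—D (10); add B.
MST edges: C—E, C—G, C—H, A—G, C—F, D—F, B—D; total weight 16+2+4+8+9+6+10 = 55.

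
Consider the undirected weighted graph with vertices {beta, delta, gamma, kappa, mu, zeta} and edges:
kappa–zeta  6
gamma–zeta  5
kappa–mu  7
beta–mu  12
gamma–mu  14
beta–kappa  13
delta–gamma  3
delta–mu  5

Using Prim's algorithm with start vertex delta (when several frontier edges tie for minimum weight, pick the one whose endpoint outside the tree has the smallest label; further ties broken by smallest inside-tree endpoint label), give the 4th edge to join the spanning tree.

kappa-zeta

Prim's algorithm from delta:
Step 1: frontier [delta–gamma 3, delta–mu 5] → take delta–gamma (3); add gamma.
Step 2: frontier [delta–mu 5, gamma–zeta 5, gamma–mu 14] → take delta–mu (5); add mu.
Step 3: frontier [gamma–zeta 5, kappa–mu 7, beta–mu 12] → take gamma–zeta (5); add zeta.
Step 4: frontier [kappa–mu 7, beta–mu 12, kappa–zeta 6] → take kappa–zeta (6); add kappa.
Step 5: frontier [beta–kappa 13, beta–mu 12] → take beta–mu (12); add beta.
The 4th edge added is kappa–zeta.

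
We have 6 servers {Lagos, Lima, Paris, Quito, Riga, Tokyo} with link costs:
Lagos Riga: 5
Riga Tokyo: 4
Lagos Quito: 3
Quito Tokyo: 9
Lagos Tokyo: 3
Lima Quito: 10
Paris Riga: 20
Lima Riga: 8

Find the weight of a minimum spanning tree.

Kruskal's algorithm — process edges by increasing weight (ties by edge label):
Lagos Quito (3): add — endpoints in different components.
Lagos Tokyo (3): add — endpoints in different components.
Riga Tokyo (4): add — endpoints in different components.
Lagos Riga (5): skip — Lagos and Riga already connected.
Lima Riga (8): add — endpoints in different components.
Quito Tokyo (9): skip — Quito and Tokyo already connected.
Lima Quito (10): skip — Quito and Lima already connected.
Paris Riga (20): add — endpoints in different components.
MST edges: Lagos Quito, Lagos Tokyo, Riga Tokyo, Lima Riga, Paris Riga; total weight 3+3+4+8+20 = 38.

38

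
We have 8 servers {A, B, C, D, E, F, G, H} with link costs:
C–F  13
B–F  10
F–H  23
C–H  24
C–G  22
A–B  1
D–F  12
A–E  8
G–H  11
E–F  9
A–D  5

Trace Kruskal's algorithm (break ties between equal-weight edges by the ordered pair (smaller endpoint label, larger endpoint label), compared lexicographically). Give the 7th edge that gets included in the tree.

C-G

Kruskal's algorithm — process edges by increasing weight (ties by edge label):
A–B (1): add — endpoints in different components.
A–D (5): add — endpoints in different components.
A–E (8): add — endpoints in different components.
E–F (9): add — endpoints in different components.
B–F (10): skip — B and F already connected.
G–H (11): add — endpoints in different components.
D–F (12): skip — D and F already connected.
C–F (13): add — endpoints in different components.
C–G (22): add — endpoints in different components.
The 7th edge added is C–G.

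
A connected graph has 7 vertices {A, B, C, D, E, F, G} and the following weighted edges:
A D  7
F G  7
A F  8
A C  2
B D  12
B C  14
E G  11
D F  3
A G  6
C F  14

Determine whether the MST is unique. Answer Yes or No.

No

Kruskal's algorithm — process edges by increasing weight (ties by edge label):
A C (2): add — endpoints in different components.
D F (3): add — endpoints in different components.
A G (6): add — endpoints in different components.
A D (7): add — endpoints in different components.
F G (7): skip — F and G already connected.
A F (8): skip — A and F already connected.
E G (11): add — endpoints in different components.
B D (12): add — endpoints in different components.
Non-tree edge F G has weight 7, equal to the heaviest edge on its tree cycle — swapping gives another MST of the same weight. Not unique.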